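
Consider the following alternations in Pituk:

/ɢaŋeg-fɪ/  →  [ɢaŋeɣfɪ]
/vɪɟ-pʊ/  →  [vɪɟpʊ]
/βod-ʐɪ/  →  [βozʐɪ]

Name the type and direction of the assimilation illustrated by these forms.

regressive manner assimilation

The segment that alternates is /g/, which surfaces as [ɣ] when adjacent to /f/.
/g/ is a stop while /f/ is a fricative; the output [ɣ] is a fricative, matching the trigger — so the feature that spreads is manner.
Place and voice are unchanged, so the assimilation is partial, not total.
The same holds elsewhere in the data: /d/ → [z] before /ʐ/ (stop → fricative, matching a fricative) — only manner changes, and always toward the following segment.
Nothing changes in [vɪɟpʊ]: there the adjacent consonants already agree in manner (/ɟ/ and /p/ are both stops), so this form is consistent with the same rule.
Since the segment that changes precedes the conditioning segment, the assimilation is regressive.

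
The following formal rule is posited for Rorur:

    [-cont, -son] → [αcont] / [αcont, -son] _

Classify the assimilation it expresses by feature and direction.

The shared variable α links the value of [cont] on the target to that of the neighbouring obstruent. [cont] distinguishes stops from fricatives — a manner-of-articulation feature — so this is manner assimilation.
Since the environment is written before the underscore, the trigger precedes the target; the direction is progressive.

progressive manner assimilation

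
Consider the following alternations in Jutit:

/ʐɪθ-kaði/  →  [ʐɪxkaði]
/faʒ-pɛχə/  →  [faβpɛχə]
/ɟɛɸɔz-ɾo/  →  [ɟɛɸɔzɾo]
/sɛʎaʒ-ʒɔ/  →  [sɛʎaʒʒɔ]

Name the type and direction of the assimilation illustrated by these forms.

Comparing underlying and surface forms, /θ/ → [x] is the alternation; the neighbouring /k/ is constant.
The change dental → velar matches the place of the following /k/, identifying this as place assimilation.
Manner and voice are unchanged, so the assimilation is partial, not total.
The same holds elsewhere in the data: /ʒ/ → [β] before /p/ (postalveolar → bilabial, matching bilabial) — only place changes, and always toward the following segment.
Nothing changes in [ɟɛɸɔzɾo], [sɛʎaʒʒɔ]: there the adjacent consonants already agree in place (/z/ and /ɾ/ are both alveolar; /ʒ/ and /ʒ/ are both postalveolar), so these forms are consistent with the same rule.
Since the segment that changes precedes the conditioning segment, the assimilation is regressive.

regressive place assimilation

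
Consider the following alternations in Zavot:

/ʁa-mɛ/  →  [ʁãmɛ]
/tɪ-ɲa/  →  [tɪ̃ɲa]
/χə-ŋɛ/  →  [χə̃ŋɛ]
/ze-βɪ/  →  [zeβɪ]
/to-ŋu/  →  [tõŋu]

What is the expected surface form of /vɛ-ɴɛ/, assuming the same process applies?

[vɛ̃ɴɛ]

The data show regressive nasality assimilation (vowel nasalisation): /a/ → [ã] before /m/; /ɪ/ → [ɪ̃] before /ɲ/; /ə/ → [ə̃] before /ŋ/; /o/ → [õ] before /ŋ/ — a vowel is nasalised by an immediately following nasal consonant.
No change occurs in [zeβɪ] because the vowel at the boundary is adjacent to an oral consonant, not a nasal (/e/ next to /β/).
The vowel /ɛ/ is adjacent to the following nasal /ɴ/, so it acquires [+nasal] and surfaces as [ɛ̃].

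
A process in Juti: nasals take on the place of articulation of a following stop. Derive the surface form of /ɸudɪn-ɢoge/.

[ɸudɪɴɢoge]

The rule targets /n/ (voiced alveolar nasal), which sits before the trigger /ɢ/ (uvular).
Changing only its place to uvular gives [ɴ] — the voiced uvular nasal.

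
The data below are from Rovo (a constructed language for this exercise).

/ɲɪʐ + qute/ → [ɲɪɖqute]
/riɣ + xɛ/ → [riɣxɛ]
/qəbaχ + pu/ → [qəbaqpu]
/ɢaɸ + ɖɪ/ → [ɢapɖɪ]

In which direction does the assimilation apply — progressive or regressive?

regressive

The segment that alternates is /ʐ/, which surfaces as [ɖ] when adjacent to /q/.
The change fricative → stop matches the manner of the following /q/, identifying this as manner assimilation.
Checking the remaining alternations: /χ/ → [q] before /p/ (fricative → stop, matching a stop); /ɸ/ → [p] before /ɖ/ (fricative → stop, matching a stop) — only manner changes, and always toward the following segment.
Nothing changes in [riɣxɛ]: there the adjacent consonants already agree in manner (/ɣ/ and /x/ are both fricatives), so this form is consistent with the same rule.
The trigger is the following segment, so the direction is regressive (anticipatory).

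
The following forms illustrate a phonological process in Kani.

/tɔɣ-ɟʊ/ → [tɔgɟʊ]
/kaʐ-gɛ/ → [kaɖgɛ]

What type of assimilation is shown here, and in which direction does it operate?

regressive manner assimilation

Underlying /ɣ/ is realised as [g] next to /ɟ/; /ɟ/ itself does not change.
/ɣ/ is a fricative while /ɟ/ is a stop; the output [g] is a stop, matching the trigger — so the feature that spreads is manner.
Place and voice are unchanged, so the assimilation is partial, not total.
The other alternating form patterns the same way: /ʐ/ → [ɖ] before /g/ (fricative → stop, matching a stop) — only manner changes, and always toward the following segment.
Since the segment that changes precedes the conditioning segment, the assimilation is regressive.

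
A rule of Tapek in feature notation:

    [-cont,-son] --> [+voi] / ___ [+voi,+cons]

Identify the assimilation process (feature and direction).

The target ([-cont,-son], stops) acquires [+voi] next to a voiced consonant ([+voi,+cons]) — it takes on the voicing of its neighbour, so the feature that spreads is voicing.
Since the environment is written after the underscore, the trigger follows the target; the direction is regressive.

regressive voicing assimilation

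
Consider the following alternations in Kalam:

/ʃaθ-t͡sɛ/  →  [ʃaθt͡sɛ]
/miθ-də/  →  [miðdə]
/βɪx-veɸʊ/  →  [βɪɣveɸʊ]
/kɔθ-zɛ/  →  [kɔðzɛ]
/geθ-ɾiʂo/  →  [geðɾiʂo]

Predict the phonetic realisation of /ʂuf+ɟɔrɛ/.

The data show regressive voicing assimilation: /θ/ → [ð] before /d/; /x/ → [ɣ] before /v/; /θ/ → [ð] before /z/; /θ/ → [ð] before /ɾ/. In each pair only voicing changes, matching the following consonant, while place and manner stay constant.
Nothing changes in [ʃaθt͡sɛ]: there the adjacent consonants already agree in voicing (/θ/ and /t͡s/ are both voiceless), so this form is consistent with the same rule.
The rule targets /f/ (voiceless labiodental fricative), which sits before the trigger /ɟ/ (voiced).
Changing only its voicing to voiced gives [v] — the voiced labiodental fricative.

[ʂuvɟɔrɛ]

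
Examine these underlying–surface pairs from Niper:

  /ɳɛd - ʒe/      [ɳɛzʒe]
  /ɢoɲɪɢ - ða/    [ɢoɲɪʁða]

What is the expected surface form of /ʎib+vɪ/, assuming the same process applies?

[ʎiβvɪ]

The data show regressive manner assimilation: /d/ → [z] before /ʒ/; /ɢ/ → [ʁ] before /ð/. In each pair only manner changes, matching the following consonant, while place and voice stay constant.
The rule targets /b/ (voiced bilabial stop), which sits before the trigger /v/ (fricative).
Changing only its manner to fricative gives [β] — the voiced bilabial fricative.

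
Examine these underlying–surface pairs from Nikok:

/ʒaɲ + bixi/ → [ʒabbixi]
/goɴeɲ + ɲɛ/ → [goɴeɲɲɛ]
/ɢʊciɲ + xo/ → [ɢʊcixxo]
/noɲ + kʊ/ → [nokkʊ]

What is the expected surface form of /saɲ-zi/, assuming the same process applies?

The data show regressive total assimilation (/ɲ/ → [b] before /b/; /ɲ/ → [x] before /x/; /ɲ/ → [k] before /k/): in every case the target segment becomes identical to its following neighbour, copying more than a single feature.
In [goɴeɲɲɛ] the two consonants at the boundary are already identical (/ɲ/ + /ɲ/), so the rule applies vacuously and nothing changes.
/ɲ/ is the segment targeted by the rule; it sits immediately before /z/, so it assimilates completely and surfaces as [z].

[sazzi]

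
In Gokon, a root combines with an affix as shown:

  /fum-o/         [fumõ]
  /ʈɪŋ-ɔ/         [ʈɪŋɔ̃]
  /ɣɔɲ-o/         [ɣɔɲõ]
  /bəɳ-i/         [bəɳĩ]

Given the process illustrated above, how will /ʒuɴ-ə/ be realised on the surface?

[ʒuɴə̃]

The data show progressive nasality assimilation (vowel nasalisation): /o/ → [õ] after /m/; /ɔ/ → [ɔ̃] after /ŋ/; /o/ → [õ] after /ɲ/; /i/ → [ĩ] after /ɳ/ — a vowel is nasalised by an immediately preceding nasal consonant.
/ə/ sits next to the nasal /ɴ/ and is therefore nasalised to [ə̃].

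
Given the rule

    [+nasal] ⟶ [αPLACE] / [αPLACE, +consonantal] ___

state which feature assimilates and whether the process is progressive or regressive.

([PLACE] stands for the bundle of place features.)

The rule copies the place features (abbreviated [PLACE]) from the environment onto the target, so the assimilating feature is place.
Since the environment is written before the underscore, the trigger precedes the target; the direction is progressive.

progressive place assimilation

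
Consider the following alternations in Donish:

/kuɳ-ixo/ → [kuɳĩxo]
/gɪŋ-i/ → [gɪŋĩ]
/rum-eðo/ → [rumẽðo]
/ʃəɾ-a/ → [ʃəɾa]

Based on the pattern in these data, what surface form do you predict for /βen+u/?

The data show progressive nasality assimilation (vowel nasalisation): /i/ → [ĩ] after /ɳ/; /i/ → [ĩ] after /ŋ/; /e/ → [ẽ] after /m/ — a vowel is nasalised by an immediately preceding nasal consonant.
No change occurs in [ʃəɾa] because the vowel at the boundary is adjacent to an oral consonant, not a nasal (/a/ next to /ɾ/).
/u/ sits next to the nasal /n/ and is therefore nasalised to [ũ].

[βenũ]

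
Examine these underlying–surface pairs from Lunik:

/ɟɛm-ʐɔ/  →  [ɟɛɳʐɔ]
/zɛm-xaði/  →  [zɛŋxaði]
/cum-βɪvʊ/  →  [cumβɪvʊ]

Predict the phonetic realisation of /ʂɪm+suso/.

The data show regressive place assimilation: /m/ → [ɳ] before /ʐ/; /m/ → [ŋ] before /x/. In each pair only place changes, matching the following consonant, while manner and voice stay constant.
No alternation appears in [cumβɪvʊ]: there the adjacent consonants already agree in place (/m/ and /β/ are both bilabial), so this form is consistent with the same rule.
/m/ is a voiced bilabial nasal. The following trigger /s/ is alveolar, so /m/ must become alveolar as well.
A voiced alveolar nasal is [n], so the surface segment is [n].

[ʂɪnsuso]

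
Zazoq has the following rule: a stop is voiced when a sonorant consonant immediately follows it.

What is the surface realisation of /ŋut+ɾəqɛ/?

[ŋudɾəqɛ]

/t/ is a voiceless alveolar stop. The following trigger /ɾ/ is voiced, so /t/ must become voiced as well.
Changing only its voicing to voiced gives [d] — the voiced alveolar stop.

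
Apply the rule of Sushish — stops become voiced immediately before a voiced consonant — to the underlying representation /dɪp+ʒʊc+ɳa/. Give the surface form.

The rule targets /p/ (voiceless bilabial stop), which sits before the trigger /ʒ/ (voiced).
A voiced bilabial stop is [b], so the surface segment is [b].
The same rule applies at the second boundary: /c/ → [ɟ] next to /ɳ/.

[dɪbʒʊɟɳa]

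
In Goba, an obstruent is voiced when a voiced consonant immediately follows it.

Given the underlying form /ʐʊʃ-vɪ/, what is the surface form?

The rule targets /ʃ/ (voiceless postalveolar fricative), which sits before the trigger /v/ (voiced).
Changing only its voicing to voiced gives [ʒ] — the voiced postalveolar fricative.

[ʐʊʒvɪ]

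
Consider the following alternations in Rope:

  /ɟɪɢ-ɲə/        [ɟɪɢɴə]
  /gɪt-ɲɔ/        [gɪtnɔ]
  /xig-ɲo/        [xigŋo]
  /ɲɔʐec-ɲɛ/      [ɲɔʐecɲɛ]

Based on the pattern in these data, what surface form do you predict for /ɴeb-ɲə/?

The data show progressive place assimilation: /ɲ/ → [ɴ] after /ɢ/; /ɲ/ → [n] after /t/; /ɲ/ → [ŋ] after /g/. In each pair only place changes, matching the preceding consonant, while manner and voice stay constant.
No alternation appears in [ɲɔʐecɲɛ]: there the adjacent consonants already agree in place (/ɲ/ and /c/ are both palatal), so this form is consistent with the same rule.
/ɲ/ is a voiced palatal nasal. The preceding trigger /b/ is bilabial, so /ɲ/ must become bilabial as well.
A voiced bilabial nasal is [m], so the surface segment is [m].

[ɴebmə]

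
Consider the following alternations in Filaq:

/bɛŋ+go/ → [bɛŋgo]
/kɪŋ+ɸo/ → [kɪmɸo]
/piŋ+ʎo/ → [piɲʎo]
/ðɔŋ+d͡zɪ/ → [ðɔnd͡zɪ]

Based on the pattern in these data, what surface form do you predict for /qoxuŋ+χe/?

The data show regressive place assimilation: /ŋ/ → [m] before /ɸ/; /ŋ/ → [ɲ] before /ʎ/; /ŋ/ → [n] before /d͡z/. In each pair only place changes, matching the following consonant, while manner and voice stay constant.
No alternation appears in [bɛŋgo]: there the adjacent consonants already agree in place (/ŋ/ and /g/ are both velar), so this form is consistent with the same rule.
/ŋ/ is a voiced velar nasal. The following trigger /χ/ is uvular, so /ŋ/ must become uvular as well.
Changing only its place to uvular gives [ɴ] — the voiced uvular nasal.

[qoxuɴχe]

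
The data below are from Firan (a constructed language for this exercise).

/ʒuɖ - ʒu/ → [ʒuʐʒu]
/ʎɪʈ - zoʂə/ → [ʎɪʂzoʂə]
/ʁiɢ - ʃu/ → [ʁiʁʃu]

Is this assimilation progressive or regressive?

regressive

Comparing underlying and surface forms, /ɖ/ → [ʐ] is the alternation; the neighbouring /ʒ/ is constant.
/ɖ/ is a stop while /ʒ/ is a fricative; the output [ʐ] is a fricative, matching the trigger — so the feature that spreads is manner.
Checking the remaining alternations: /ʈ/ → [ʂ] before /z/ (stop → fricative, matching a fricative); /ɢ/ → [ʁ] before /ʃ/ (stop → fricative, matching a fricative) — only manner changes, and always toward the following segment.
Since the segment that changes precedes the conditioning segment, the assimilation is regressive.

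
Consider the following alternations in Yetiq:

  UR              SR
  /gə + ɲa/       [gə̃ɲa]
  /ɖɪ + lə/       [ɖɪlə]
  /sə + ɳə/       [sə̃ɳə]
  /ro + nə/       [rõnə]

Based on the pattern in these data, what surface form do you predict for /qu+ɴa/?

[qũɴa]

The data show regressive nasality assimilation (vowel nasalisation): /ə/ → [ə̃] before /ɲ/; /ə/ → [ə̃] before /ɳ/; /o/ → [õ] before /n/ — a vowel is nasalised by an immediately following nasal consonant.
No change occurs in [ɖɪlə] because the vowel at the boundary is adjacent to an oral consonant, not a nasal (/ɪ/ next to /l/).
The vowel /u/ is adjacent to the following nasal /ɴ/, so it acquires [+nasal] and surfaces as [ũ].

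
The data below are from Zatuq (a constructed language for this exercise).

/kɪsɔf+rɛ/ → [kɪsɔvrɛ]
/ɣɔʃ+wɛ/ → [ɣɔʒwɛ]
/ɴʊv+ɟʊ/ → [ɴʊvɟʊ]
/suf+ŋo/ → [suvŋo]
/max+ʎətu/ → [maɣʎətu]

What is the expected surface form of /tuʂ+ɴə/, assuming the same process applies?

The data show regressive voicing assimilation: /f/ → [v] before /r/; /ʃ/ → [ʒ] before /w/; /f/ → [v] before /ŋ/; /x/ → [ɣ] before /ʎ/. In each pair only voicing changes, matching the following consonant, while place and manner stay constant.
Nothing changes in [ɴʊvɟʊ]: there the adjacent consonants already agree in voicing (/v/ and /ɟ/ are both voiced), so this form is consistent with the same rule.
/ʂ/ is a voiceless retroflex fricative. The following trigger /ɴ/ is voiced, so /ʂ/ must become voiced as well.
The voiced retroflex fricative is [ʐ], so /ʂ/ → [ʐ].

[tuʐɴə]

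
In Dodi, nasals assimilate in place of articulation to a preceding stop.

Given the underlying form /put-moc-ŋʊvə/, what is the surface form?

[putnocɲʊvə]

/m/ is a voiced bilabial nasal. The preceding trigger /t/ is alveolar, so /m/ must become alveolar as well.
The voiced alveolar nasal is [n], so /m/ → [n].
The same rule applies at the second boundary: /ŋ/ → [ɲ] next to /c/.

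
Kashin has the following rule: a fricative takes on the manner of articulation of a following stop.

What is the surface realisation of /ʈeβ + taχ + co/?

/β/ is a voiced bilabial fricative. The following trigger /t/ is a stop, so /β/ must become a stop as well.
The voiced bilabial stop is [b], so /β/ → [b].
At the second juncture, /χ/ likewise becomes [q] adjacent to /c/.

[ʈebtaqco]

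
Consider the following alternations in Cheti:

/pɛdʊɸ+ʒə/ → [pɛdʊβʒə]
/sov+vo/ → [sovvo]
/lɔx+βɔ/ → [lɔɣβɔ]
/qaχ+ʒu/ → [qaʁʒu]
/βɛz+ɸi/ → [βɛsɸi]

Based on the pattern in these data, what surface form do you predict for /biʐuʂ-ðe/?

[biʐuʐðe]

The data show regressive voicing assimilation: /ɸ/ → [β] before /ʒ/; /x/ → [ɣ] before /β/; /χ/ → [ʁ] before /ʒ/; /z/ → [s] before /ɸ/. In each pair only voicing changes, matching the following consonant, while place and manner stay constant.
No alternation appears in [sovvo]: there the adjacent consonants already agree in voicing (/v/ and /v/ are both voiced), so this form is consistent with the same rule.
The rule targets /ʂ/ (voiceless retroflex fricative), which sits before the trigger /ð/ (voiced).
Changing only its voicing to voiced gives [ʐ] — the voiced retroflex fricative.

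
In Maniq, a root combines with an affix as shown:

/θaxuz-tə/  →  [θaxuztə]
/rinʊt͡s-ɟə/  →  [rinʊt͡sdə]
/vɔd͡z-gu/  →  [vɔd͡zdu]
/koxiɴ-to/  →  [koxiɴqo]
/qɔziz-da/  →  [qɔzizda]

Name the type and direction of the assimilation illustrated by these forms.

Comparing underlying and surface forms, /ɟ/ → [d] is the alternation; the neighbouring /t͡s/ is constant.
The change palatal → alveolar matches the place of the preceding /t͡s/, identifying this as place assimilation.
Manner and voice are unchanged, so the assimilation is partial, not total.
Checking the remaining alternations: /g/ → [d] after /d͡z/ (velar → alveolar, matching alveolar); /t/ → [q] after /ɴ/ (alveolar → uvular, matching uvular) — only place changes, and always toward the preceding segment.
No alternation appears in [θaxuztə], [qɔzizda]: there the adjacent consonants already agree in place (/t/ and /z/ are both alveolar; /d/ and /z/ are both alveolar), so these forms are consistent with the same rule.
The trigger is the preceding segment, so the direction is progressive (perseverative).

progressive place assimilation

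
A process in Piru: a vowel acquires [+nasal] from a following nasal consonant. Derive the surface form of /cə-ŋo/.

[cə̃ŋo]

/ə/ sits next to the nasal /ŋ/ and is therefore nasalised to [ə̃].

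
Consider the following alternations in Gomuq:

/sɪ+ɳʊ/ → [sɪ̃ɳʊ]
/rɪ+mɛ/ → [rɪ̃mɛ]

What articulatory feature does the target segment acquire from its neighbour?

The vowel /ɪ/ surfaces as nasalised [ɪ̃] next to the following nasal /ɳ/ — it has acquired the [+nasal] feature of its neighbour.
Likewise in the remaining data: /ɪ/ → [ɪ̃] before /m/ — each time a vowel is nasalised next to a following nasal.

nasality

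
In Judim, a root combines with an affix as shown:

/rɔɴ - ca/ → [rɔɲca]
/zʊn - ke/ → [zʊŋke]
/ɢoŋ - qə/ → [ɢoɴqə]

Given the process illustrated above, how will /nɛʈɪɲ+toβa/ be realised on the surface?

The data show regressive place assimilation: /ɴ/ → [ɲ] before /c/; /n/ → [ŋ] before /k/; /ŋ/ → [ɴ] before /q/. In each pair only place changes, matching the following consonant, while manner and voice stay constant.
/ɲ/ is a voiced palatal nasal. The following trigger /t/ is alveolar, so /ɲ/ must become alveolar as well.
The voiced alveolar nasal is [n], so /ɲ/ → [n].

[nɛʈɪntoβa]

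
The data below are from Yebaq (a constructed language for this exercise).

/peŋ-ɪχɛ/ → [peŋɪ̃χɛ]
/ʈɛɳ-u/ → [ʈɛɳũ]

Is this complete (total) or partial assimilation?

The vowel /ɪ/ surfaces as nasalised [ɪ̃] next to the preceding nasal /ŋ/ — it has acquired the [+nasal] feature of its neighbour.
The other form shows the same pattern: /u/ → [ũ] after /ɳ/ — each time a vowel is nasalised next to a preceding nasal.

partial assimilation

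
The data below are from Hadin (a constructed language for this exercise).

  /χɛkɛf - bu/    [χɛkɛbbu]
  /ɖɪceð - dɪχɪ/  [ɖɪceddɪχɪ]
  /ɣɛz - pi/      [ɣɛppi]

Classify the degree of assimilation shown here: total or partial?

Comparing underlying and surface forms, /f/ → [b] is the alternation; the neighbouring /b/ is constant.
The output [b] is identical to the trigger /b/ — every feature (place, manner, voicing) has been copied — so this is total assimilation.
The remaining alternations confirm this: /ð/ → [d] before /d/; /z/ → [p] before /p/ — in each case the output is a copy of the following consonant.

total assimilation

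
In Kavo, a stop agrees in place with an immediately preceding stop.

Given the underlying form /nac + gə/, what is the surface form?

[nacɟə]

/g/ is a voiced velar stop. The preceding trigger /c/ is palatal, so /g/ must become palatal as well.
The voiced palatal stop is [ɟ], so /g/ → [ɟ].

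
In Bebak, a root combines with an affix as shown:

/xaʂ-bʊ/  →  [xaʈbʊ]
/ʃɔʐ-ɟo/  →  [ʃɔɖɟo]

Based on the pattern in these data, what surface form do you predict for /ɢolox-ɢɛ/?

The data show regressive manner assimilation: /ʂ/ → [ʈ] before /b/; /ʐ/ → [ɖ] before /ɟ/. In each pair only manner changes, matching the following consonant, while place and voice stay constant.
The rule targets /x/ (voiceless velar fricative), which sits before the trigger /ɢ/ (stop).
Changing only its manner to stop gives [k] — the voiceless velar stop.

[ɢolokɢɛ]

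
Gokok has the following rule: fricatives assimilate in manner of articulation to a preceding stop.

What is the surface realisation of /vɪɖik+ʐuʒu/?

[vɪɖikɖuʒu]

The rule targets /ʐ/ (voiced retroflex fricative), which sits after the trigger /k/ (stop).
A voiced retroflex stop is [ɖ], so the surface segment is [ɖ].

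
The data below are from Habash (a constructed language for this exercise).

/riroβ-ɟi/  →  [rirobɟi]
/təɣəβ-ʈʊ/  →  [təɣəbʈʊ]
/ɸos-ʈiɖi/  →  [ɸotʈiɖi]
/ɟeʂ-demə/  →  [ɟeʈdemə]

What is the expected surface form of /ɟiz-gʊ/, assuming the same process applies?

The data show regressive manner assimilation: /β/ → [b] before /ɟ/; /β/ → [b] before /ʈ/; /s/ → [t] before /ʈ/; /ʂ/ → [ʈ] before /d/. In each pair only manner changes, matching the following consonant, while place and voice stay constant.
The rule targets /z/ (voiced alveolar fricative), which sits before the trigger /g/ (stop).
Changing only its manner to stop gives [d] — the voiced alveolar stop.

[ɟidgʊ]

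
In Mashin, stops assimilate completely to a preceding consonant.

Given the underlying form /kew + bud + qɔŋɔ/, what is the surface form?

[kewwuddɔŋɔ]

/b/ is the segment targeted by the rule; it sits immediately after /w/, so it assimilates completely and surfaces as [w].
The same rule applies at the second boundary: /q/ → [d] next to /d/.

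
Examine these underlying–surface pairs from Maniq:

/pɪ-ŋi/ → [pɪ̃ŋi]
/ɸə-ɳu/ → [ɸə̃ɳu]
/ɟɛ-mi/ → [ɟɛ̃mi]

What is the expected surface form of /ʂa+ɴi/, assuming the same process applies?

The data show regressive nasality assimilation (vowel nasalisation): /ɪ/ → [ɪ̃] before /ŋ/; /ə/ → [ə̃] before /ɳ/; /ɛ/ → [ɛ̃] before /m/ — a vowel is nasalised by an immediately following nasal consonant.
/a/ sits next to the nasal /ɴ/ and is therefore nasalised to [ã].

[ʂãɴi]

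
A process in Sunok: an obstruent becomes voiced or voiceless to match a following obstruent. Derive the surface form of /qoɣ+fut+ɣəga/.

/ɣ/ is a voiced velar fricative. The following trigger /f/ is voiceless, so /ɣ/ must become voiceless as well.
A voiceless velar fricative is [x], so the surface segment is [x].
At the second juncture, /t/ likewise becomes [d] adjacent to /ɣ/.

[qoxfudɣəga]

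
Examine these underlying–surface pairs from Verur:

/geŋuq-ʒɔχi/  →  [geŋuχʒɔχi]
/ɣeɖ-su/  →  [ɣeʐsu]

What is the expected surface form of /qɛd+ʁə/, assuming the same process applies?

The data show regressive manner assimilation: /q/ → [χ] before /ʒ/; /ɖ/ → [ʐ] before /s/. In each pair only manner changes, matching the following consonant, while place and voice stay constant.
/d/ is a voiced alveolar stop. The following trigger /ʁ/ is a fricative, so /d/ must become a fricative as well.
A voiced alveolar fricative is [z], so the surface segment is [z].

[qɛzʁə]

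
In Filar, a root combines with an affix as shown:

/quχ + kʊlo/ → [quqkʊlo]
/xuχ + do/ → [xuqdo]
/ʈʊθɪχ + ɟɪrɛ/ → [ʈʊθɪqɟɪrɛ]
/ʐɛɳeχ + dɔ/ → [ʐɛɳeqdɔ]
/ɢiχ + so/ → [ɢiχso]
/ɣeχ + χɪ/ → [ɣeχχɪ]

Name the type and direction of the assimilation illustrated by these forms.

Comparing underlying and surface forms, /χ/ → [q] is the alternation; the neighbouring /k/ is constant.
/χ/ is a fricative while /k/ is a stop; the output [q] is a stop, matching the trigger — so the feature that spreads is manner.
Place and voice are unchanged, so the assimilation is partial, not total.
The same holds elsewhere in the data: /χ/ → [q] before /d/ (fricative → stop, matching a stop); /χ/ → [q] before /ɟ/ (fricative → stop, matching a stop) — only manner changes, and always toward the following segment.
Nothing changes in [ɢiχso], [ɣeχχɪ]: there the adjacent consonants already agree in manner (/χ/ and /s/ are both fricatives; /χ/ and /χ/ are both fricatives), so these forms are consistent with the same rule.
The trigger is the following segment, so the direction is regressive (anticipatory).

regressive manner assimilation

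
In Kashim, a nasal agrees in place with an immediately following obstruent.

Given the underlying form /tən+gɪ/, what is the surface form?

/n/ is a voiced alveolar nasal. The following trigger /g/ is velar, so /n/ must become velar as well.
The voiced velar nasal is [ŋ], so /n/ → [ŋ].

[təŋgɪ]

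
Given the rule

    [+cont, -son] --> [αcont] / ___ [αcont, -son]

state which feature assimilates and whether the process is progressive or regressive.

The shared variable α links the value of [cont] on the target to that of the neighbouring obstruent. [cont] distinguishes stops from fricatives — a manner-of-articulation feature — so this is manner assimilation.
Since the environment is written after the underscore, the trigger follows the target; the direction is regressive.

regressive manner assimilation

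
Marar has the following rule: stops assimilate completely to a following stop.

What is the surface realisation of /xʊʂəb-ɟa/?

[xʊʂəɟɟa]

/b/ is the segment targeted by the rule; it sits immediately before /ɟ/, so it assimilates completely and surfaces as [ɟ].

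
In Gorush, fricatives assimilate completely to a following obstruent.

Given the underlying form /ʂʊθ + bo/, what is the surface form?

/θ/ is the segment targeted by the rule; it sits immediately before /b/, so it assimilates completely and surfaces as [b].

[ʂʊbbo]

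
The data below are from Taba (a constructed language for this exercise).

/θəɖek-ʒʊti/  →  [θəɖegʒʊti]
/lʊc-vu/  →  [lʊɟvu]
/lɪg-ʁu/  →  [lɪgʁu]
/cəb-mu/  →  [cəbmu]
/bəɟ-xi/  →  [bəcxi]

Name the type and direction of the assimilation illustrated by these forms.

Underlying /k/ is realised as [g] next to /ʒ/; /ʒ/ itself does not change.
The change voiceless → voiced matches the voicing of the following /ʒ/, identifying this as voicing assimilation.
Place and manner are unchanged, so the assimilation is partial, not total.
The same holds elsewhere in the data: /c/ → [ɟ] before /v/ (voiceless → voiced, matching voiced); /ɟ/ → [c] before /x/ (voiced → voiceless, matching voiceless) — only voicing changes, and always toward the following segment.
Nothing changes in [lɪgʁu], [cəbmu]: there the adjacent consonants already agree in voicing (/g/ and /ʁ/ are both voiced; /b/ and /m/ are both voiced), so these forms are consistent with the same rule.
The trigger is the following segment, so the direction is regressive (anticipatory).

regressive voicing assimilation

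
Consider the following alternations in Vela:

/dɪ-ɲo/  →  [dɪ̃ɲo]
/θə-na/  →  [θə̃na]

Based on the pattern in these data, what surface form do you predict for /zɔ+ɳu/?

The data show regressive nasality assimilation (vowel nasalisation): /ɪ/ → [ɪ̃] before /ɲ/; /ə/ → [ə̃] before /n/ — a vowel is nasalised by an immediately following nasal consonant.
/ɔ/ sits next to the nasal /ɳ/ and is therefore nasalised to [ɔ̃].

[zɔ̃ɳu]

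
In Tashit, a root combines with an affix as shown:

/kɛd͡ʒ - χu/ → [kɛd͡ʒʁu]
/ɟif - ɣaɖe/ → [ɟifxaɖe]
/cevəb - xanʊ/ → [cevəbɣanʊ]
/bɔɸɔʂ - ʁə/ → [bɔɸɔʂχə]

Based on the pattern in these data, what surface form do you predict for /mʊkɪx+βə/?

The data show progressive voicing assimilation: /χ/ → [ʁ] after /d͡ʒ/; /ɣ/ → [x] after /f/; /x/ → [ɣ] after /b/; /ʁ/ → [χ] after /ʂ/. In each pair only voicing changes, matching the preceding consonant, while place and manner stay constant.
The rule targets /β/ (voiced bilabial fricative), which sits after the trigger /x/ (voiceless).
Changing only its voicing to voiceless gives [ɸ] — the voiceless bilabial fricative.

[mʊkɪxɸə]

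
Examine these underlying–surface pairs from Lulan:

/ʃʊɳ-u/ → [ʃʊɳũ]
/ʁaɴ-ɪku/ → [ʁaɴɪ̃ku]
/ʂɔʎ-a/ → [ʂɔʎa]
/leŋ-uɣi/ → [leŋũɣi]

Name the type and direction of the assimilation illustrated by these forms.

progressive nasality assimilation (vowel nasalisation)

The vowel /u/ surfaces as nasalised [ũ] next to the preceding nasal /ɳ/ — it has acquired the [+nasal] feature of its neighbour.
Likewise in the remaining data: /ɪ/ → [ɪ̃] after /ɴ/; /u/ → [ũ] after /ŋ/ — each time a vowel is nasalised next to a preceding nasal.
No change occurs in [ʂɔʎa] because the vowel at the boundary is adjacent to an oral consonant, not a nasal (/a/ next to /ʎ/).
Because the conditioning nasal is to the left of the vowel that changes, the process is progressive (perseverative).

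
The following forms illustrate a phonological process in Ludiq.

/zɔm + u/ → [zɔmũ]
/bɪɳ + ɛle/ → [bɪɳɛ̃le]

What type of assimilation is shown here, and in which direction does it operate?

progressive nasality assimilation (vowel nasalisation)

The vowel /u/ surfaces as nasalised [ũ] next to the preceding nasal /m/ — it has acquired the [+nasal] feature of its neighbour.
The other form shows the same pattern: /ɛ/ → [ɛ̃] after /ɳ/ — each time a vowel is nasalised next to a preceding nasal.
Because the conditioning nasal is to the left of the vowel that changes, the process is progressive (perseverative).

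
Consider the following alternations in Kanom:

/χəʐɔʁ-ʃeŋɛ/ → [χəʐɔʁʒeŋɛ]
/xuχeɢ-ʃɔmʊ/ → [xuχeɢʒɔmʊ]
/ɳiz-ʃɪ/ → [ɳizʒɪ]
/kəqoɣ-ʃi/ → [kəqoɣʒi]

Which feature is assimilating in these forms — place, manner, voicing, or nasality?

voicing

Comparing underlying and surface forms, /ʃ/ → [ʒ] is the alternation; the neighbouring /ʁ/ is constant.
The change voiceless → voiced matches the voicing of the preceding /ʁ/, identifying this as voicing assimilation.
The same holds elsewhere in the data: /ʃ/ → [ʒ] after /ɢ/ (voiceless → voiced, matching voiced); /ʃ/ → [ʒ] after /z/ (voiceless → voiced, matching voiced); /ʃ/ → [ʒ] after /ɣ/ (voiceless → voiced, matching voiced) — only voicing changes, and always toward the preceding segment.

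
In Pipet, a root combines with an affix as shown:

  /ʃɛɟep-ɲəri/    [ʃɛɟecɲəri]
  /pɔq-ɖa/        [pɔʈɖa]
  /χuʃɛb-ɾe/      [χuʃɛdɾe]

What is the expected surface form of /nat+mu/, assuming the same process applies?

The data show regressive place assimilation: /p/ → [c] before /ɲ/; /q/ → [ʈ] before /ɖ/; /b/ → [d] before /ɾ/. In each pair only place changes, matching the following consonant, while manner and voice stay constant.
/t/ is a voiceless alveolar stop. The following trigger /m/ is bilabial, so /t/ must become bilabial as well.
A voiceless bilabial stop is [p], so the surface segment is [p].

[napmu]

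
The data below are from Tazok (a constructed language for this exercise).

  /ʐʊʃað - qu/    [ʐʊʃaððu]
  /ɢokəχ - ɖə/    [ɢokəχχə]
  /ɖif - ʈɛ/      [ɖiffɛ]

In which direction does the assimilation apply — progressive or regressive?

Underlying /q/ is realised as [ð] next to /ð/; /ð/ itself does not change.
The output [ð] is identical to the trigger /ð/ — every feature (place, manner, voicing) has been copied — so this is total assimilation.
The other forms behave the same way: /ɖ/ → [χ] after /χ/; /ʈ/ → [f] after /f/ — in each case the output is a copy of the preceding consonant.
The trigger is the preceding segment, so the direction is progressive (perseverative).

progressive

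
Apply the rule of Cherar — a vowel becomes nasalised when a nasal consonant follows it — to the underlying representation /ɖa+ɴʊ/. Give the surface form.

/a/ sits next to the nasal /ɴ/ and is therefore nasalised to [ã].

[ɖãɴʊ]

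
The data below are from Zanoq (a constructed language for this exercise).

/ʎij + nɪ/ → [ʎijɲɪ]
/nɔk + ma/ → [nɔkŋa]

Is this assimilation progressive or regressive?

Underlying /n/ is realised as [ɲ] next to /j/; /j/ itself does not change.
The change alveolar → palatal matches the place of the preceding /j/, identifying this as place assimilation.
The same holds elsewhere in the data: /m/ → [ŋ] after /k/ (bilabial → velar, matching velar) — only place changes, and always toward the preceding segment.
Since the segment that changes follows the conditioning segment, the assimilation is progressive.

progressive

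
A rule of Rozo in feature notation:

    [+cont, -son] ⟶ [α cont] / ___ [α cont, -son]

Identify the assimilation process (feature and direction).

The rule copies [cont] (continuancy) from the environment onto the target fricatives; since [±cont] encodes the stop/fricative manner contrast, the assimilating dimension is manner.
The conditioning segment sits to the right of the focus bar, meaning the trigger follows the segment that changes — regressive assimilation.

regressive manner assimilation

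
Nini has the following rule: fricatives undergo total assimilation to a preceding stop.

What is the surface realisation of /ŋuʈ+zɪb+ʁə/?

[ŋuʈʈɪbbə]

/z/ is the segment targeted by the rule; it sits immediately after /ʈ/, so it assimilates completely and surfaces as [ʈ].
At the second juncture, /ʁ/ likewise becomes [b] adjacent to /b/.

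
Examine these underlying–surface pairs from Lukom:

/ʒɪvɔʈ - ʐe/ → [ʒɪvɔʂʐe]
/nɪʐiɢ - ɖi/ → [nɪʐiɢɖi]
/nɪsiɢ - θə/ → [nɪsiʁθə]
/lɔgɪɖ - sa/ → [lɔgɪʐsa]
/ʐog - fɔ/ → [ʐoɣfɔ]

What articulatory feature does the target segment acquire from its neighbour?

manner

The segment that alternates is /ʈ/, which surfaces as [ʂ] when adjacent to /ʐ/.
The change stop → fricative matches the manner of the following /ʐ/, identifying this as manner assimilation.
The same holds elsewhere in the data: /ɢ/ → [ʁ] before /θ/ (stop → fricative, matching a fricative); /ɖ/ → [ʐ] before /s/ (stop → fricative, matching a fricative); /g/ → [ɣ] before /f/ (stop → fricative, matching a fricative) — only manner changes, and always toward the following segment.
No alternation appears in [nɪʐiɢɖi]: there the adjacent consonants already agree in manner (/ɢ/ and /ɖ/ are both stops), so this form is consistent with the same rule.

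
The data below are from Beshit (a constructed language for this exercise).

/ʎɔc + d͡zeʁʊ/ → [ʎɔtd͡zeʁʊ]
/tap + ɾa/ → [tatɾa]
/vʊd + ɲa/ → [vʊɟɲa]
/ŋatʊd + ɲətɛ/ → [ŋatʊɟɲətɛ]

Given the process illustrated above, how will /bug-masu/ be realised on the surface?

The data show regressive place assimilation: /c/ → [t] before /d͡z/; /p/ → [t] before /ɾ/; /d/ → [ɟ] before /ɲ/. In each pair only place changes, matching the following consonant, while manner and voice stay constant.
/g/ is a voiced velar stop. The following trigger /m/ is bilabial, so /g/ must become bilabial as well.
The voiced bilabial stop is [b], so /g/ → [b].

[bubmasu]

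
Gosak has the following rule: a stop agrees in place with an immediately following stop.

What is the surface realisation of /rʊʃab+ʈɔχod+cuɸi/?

The rule targets /b/ (voiced bilabial stop), which sits before the trigger /ʈ/ (retroflex).
A voiced retroflex stop is [ɖ], so the surface segment is [ɖ].
At the second juncture, /d/ likewise becomes [ɟ] adjacent to /c/.

[rʊʃaɖʈɔχoɟcuɸi]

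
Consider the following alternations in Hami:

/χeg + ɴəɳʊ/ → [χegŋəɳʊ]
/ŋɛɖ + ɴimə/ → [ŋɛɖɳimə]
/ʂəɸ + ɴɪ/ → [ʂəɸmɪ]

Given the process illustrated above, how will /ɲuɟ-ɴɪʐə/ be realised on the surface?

The data show progressive place assimilation: /ɴ/ → [ŋ] after /g/; /ɴ/ → [ɳ] after /ɖ/; /ɴ/ → [m] after /ɸ/. In each pair only place changes, matching the preceding consonant, while manner and voice stay constant.
The rule targets /ɴ/ (voiced uvular nasal), which sits after the trigger /ɟ/ (palatal).
A voiced palatal nasal is [ɲ], so the surface segment is [ɲ].

[ɲuɟɲɪʐə]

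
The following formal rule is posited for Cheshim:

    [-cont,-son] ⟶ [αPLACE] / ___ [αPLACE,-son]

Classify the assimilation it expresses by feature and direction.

The shared variable α links the value of the place features (abbreviated [PLACE]) on the target to the same value on the neighbouring segment, so place is the feature that assimilates.
Since the environment is written after the underscore, the trigger follows the target; the direction is regressive.

regressive place assimilation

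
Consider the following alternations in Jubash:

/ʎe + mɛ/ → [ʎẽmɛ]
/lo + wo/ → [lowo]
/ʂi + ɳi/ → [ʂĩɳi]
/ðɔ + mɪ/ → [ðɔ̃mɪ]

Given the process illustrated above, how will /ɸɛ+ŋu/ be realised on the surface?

[ɸɛ̃ŋu]

The data show regressive nasality assimilation (vowel nasalisation): /e/ → [ẽ] before /m/; /i/ → [ĩ] before /ɳ/; /ɔ/ → [ɔ̃] before /m/ — a vowel is nasalised by an immediately following nasal consonant.
No change occurs in [lowo] because the vowel at the boundary is adjacent to an oral consonant, not a nasal (/o/ next to /w/).
/ɛ/ sits next to the nasal /ŋ/ and is therefore nasalised to [ɛ̃].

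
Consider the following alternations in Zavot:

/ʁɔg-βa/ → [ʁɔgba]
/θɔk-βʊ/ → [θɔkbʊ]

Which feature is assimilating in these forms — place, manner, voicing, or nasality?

The segment that alternates is /β/, which surfaces as [b] when adjacent to /g/.
The change fricative → stop matches the manner of the preceding /g/, identifying this as manner assimilation.
The same holds elsewhere in the data: /β/ → [b] after /k/ (fricative → stop, matching a stop) — only manner changes, and always toward the preceding segment.

manner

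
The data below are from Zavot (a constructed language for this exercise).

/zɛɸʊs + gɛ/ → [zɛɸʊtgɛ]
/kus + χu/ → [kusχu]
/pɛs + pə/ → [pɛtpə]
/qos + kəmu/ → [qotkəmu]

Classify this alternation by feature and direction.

Comparing underlying and surface forms, /s/ → [t] is the alternation; the neighbouring /g/ is constant.
/s/ is a fricative while /g/ is a stop; the output [t] is a stop, matching the trigger — so the feature that spreads is manner.
Place and voice are unchanged, so the assimilation is partial, not total.
The same holds elsewhere in the data: /s/ → [t] before /p/ (fricative → stop, matching a stop); /s/ → [t] before /k/ (fricative → stop, matching a stop) — only manner changes, and always toward the following segment.
Nothing changes in [kusχu]: there the adjacent consonants already agree in manner (/s/ and /χ/ are both fricatives), so this form is consistent with the same rule.
Since the segment that changes precedes the conditioning segment, the assimilation is regressive.

regressive manner assimilation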